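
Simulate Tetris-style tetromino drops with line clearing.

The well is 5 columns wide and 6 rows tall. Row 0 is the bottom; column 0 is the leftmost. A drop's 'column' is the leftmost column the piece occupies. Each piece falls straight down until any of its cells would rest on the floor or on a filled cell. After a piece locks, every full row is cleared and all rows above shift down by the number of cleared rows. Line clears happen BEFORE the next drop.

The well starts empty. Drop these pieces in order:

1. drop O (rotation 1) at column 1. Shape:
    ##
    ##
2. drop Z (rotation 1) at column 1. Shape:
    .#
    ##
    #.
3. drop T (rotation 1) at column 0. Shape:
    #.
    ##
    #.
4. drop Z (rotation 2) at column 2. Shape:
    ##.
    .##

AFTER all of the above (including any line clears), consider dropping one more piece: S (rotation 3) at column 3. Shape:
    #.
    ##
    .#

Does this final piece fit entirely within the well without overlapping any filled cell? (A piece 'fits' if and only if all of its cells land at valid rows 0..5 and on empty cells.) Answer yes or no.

Answer: no

Derivation:
Drop 1: O rot1 at col 1 lands with bottom-row=0; cleared 0 line(s) (total 0); column heights now [0 2 2 0 0], max=2
Drop 2: Z rot1 at col 1 lands with bottom-row=2; cleared 0 line(s) (total 0); column heights now [0 4 5 0 0], max=5
Drop 3: T rot1 at col 0 lands with bottom-row=3; cleared 0 line(s) (total 0); column heights now [6 5 5 0 0], max=6
Drop 4: Z rot2 at col 2 lands with bottom-row=4; cleared 1 line(s) (total 1); column heights now [5 4 5 5 0], max=5
Test piece S rot3 at col 3 (width 2): heights before test = [5 4 5 5 0]; fits = False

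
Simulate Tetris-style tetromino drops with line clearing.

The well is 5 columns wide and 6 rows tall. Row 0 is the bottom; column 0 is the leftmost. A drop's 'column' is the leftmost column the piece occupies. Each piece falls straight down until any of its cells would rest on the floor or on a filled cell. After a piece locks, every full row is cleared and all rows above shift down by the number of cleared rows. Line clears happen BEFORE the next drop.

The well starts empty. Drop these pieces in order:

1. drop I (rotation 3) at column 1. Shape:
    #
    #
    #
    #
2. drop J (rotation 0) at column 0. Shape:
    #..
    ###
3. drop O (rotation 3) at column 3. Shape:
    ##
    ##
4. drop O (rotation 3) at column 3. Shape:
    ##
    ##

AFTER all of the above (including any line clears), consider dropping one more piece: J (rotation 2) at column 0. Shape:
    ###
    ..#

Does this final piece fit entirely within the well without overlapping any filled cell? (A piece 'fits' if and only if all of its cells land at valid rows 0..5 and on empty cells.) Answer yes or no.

Answer: no

Derivation:
Drop 1: I rot3 at col 1 lands with bottom-row=0; cleared 0 line(s) (total 0); column heights now [0 4 0 0 0], max=4
Drop 2: J rot0 at col 0 lands with bottom-row=4; cleared 0 line(s) (total 0); column heights now [6 5 5 0 0], max=6
Drop 3: O rot3 at col 3 lands with bottom-row=0; cleared 0 line(s) (total 0); column heights now [6 5 5 2 2], max=6
Drop 4: O rot3 at col 3 lands with bottom-row=2; cleared 0 line(s) (total 0); column heights now [6 5 5 4 4], max=6
Test piece J rot2 at col 0 (width 3): heights before test = [6 5 5 4 4]; fits = False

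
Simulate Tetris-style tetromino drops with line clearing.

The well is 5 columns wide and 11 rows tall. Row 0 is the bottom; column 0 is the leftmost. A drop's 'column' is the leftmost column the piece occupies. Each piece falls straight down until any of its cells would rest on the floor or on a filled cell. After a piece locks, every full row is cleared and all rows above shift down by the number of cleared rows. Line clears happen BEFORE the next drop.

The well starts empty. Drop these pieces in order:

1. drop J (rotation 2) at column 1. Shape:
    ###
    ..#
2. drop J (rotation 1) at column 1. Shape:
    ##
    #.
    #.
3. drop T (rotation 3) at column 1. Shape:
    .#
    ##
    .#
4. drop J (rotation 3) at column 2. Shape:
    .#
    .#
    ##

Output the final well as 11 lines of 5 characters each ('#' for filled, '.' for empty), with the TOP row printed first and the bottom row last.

Answer: ...#.
...#.
..##.
..#..
.##..
..#..
.##..
.#...
.#...
.###.
...#.

Derivation:
Drop 1: J rot2 at col 1 lands with bottom-row=0; cleared 0 line(s) (total 0); column heights now [0 2 2 2 0], max=2
Drop 2: J rot1 at col 1 lands with bottom-row=2; cleared 0 line(s) (total 0); column heights now [0 5 5 2 0], max=5
Drop 3: T rot3 at col 1 lands with bottom-row=5; cleared 0 line(s) (total 0); column heights now [0 7 8 2 0], max=8
Drop 4: J rot3 at col 2 lands with bottom-row=8; cleared 0 line(s) (total 0); column heights now [0 7 9 11 0], max=11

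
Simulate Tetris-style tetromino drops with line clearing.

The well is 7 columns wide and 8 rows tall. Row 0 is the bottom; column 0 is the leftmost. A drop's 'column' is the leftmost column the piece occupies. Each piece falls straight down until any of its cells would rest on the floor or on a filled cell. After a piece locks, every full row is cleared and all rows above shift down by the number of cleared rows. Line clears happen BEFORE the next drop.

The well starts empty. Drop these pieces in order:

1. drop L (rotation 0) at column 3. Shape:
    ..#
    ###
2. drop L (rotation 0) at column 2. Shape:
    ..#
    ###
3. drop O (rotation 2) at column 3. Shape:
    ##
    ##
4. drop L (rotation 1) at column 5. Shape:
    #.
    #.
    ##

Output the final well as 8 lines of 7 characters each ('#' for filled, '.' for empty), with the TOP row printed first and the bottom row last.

Answer: .......
.......
.......
...###.
...###.
....###
..####.
...###.

Derivation:
Drop 1: L rot0 at col 3 lands with bottom-row=0; cleared 0 line(s) (total 0); column heights now [0 0 0 1 1 2 0], max=2
Drop 2: L rot0 at col 2 lands with bottom-row=1; cleared 0 line(s) (total 0); column heights now [0 0 2 2 3 2 0], max=3
Drop 3: O rot2 at col 3 lands with bottom-row=3; cleared 0 line(s) (total 0); column heights now [0 0 2 5 5 2 0], max=5
Drop 4: L rot1 at col 5 lands with bottom-row=2; cleared 0 line(s) (total 0); column heights now [0 0 2 5 5 5 3], max=5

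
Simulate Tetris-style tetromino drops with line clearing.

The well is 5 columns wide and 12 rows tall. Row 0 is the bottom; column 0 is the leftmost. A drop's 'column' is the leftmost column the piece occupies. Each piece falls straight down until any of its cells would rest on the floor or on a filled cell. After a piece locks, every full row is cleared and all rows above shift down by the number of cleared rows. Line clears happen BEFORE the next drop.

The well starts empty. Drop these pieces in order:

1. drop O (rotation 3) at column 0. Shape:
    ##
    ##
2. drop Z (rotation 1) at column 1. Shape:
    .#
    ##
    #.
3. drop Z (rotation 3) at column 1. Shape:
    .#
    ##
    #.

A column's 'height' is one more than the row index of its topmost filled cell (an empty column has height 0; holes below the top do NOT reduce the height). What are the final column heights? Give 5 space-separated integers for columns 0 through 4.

Drop 1: O rot3 at col 0 lands with bottom-row=0; cleared 0 line(s) (total 0); column heights now [2 2 0 0 0], max=2
Drop 2: Z rot1 at col 1 lands with bottom-row=2; cleared 0 line(s) (total 0); column heights now [2 4 5 0 0], max=5
Drop 3: Z rot3 at col 1 lands with bottom-row=4; cleared 0 line(s) (total 0); column heights now [2 6 7 0 0], max=7

Answer: 2 6 7 0 0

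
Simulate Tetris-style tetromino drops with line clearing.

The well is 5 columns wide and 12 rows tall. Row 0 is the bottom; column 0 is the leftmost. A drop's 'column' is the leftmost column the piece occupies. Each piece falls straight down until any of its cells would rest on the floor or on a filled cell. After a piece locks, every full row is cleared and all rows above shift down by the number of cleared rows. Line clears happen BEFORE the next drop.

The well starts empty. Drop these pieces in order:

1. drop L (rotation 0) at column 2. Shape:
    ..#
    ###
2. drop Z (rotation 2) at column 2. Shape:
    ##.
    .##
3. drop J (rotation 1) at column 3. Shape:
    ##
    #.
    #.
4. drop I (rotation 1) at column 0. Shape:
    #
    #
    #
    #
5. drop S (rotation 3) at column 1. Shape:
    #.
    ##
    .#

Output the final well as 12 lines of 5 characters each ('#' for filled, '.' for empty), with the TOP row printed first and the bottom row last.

Drop 1: L rot0 at col 2 lands with bottom-row=0; cleared 0 line(s) (total 0); column heights now [0 0 1 1 2], max=2
Drop 2: Z rot2 at col 2 lands with bottom-row=2; cleared 0 line(s) (total 0); column heights now [0 0 4 4 3], max=4
Drop 3: J rot1 at col 3 lands with bottom-row=4; cleared 0 line(s) (total 0); column heights now [0 0 4 7 7], max=7
Drop 4: I rot1 at col 0 lands with bottom-row=0; cleared 0 line(s) (total 0); column heights now [4 0 4 7 7], max=7
Drop 5: S rot3 at col 1 lands with bottom-row=4; cleared 0 line(s) (total 0); column heights now [4 7 6 7 7], max=7

Answer: .....
.....
.....
.....
.....
.#.##
.###.
..##.
#.##.
#..##
#...#
#.###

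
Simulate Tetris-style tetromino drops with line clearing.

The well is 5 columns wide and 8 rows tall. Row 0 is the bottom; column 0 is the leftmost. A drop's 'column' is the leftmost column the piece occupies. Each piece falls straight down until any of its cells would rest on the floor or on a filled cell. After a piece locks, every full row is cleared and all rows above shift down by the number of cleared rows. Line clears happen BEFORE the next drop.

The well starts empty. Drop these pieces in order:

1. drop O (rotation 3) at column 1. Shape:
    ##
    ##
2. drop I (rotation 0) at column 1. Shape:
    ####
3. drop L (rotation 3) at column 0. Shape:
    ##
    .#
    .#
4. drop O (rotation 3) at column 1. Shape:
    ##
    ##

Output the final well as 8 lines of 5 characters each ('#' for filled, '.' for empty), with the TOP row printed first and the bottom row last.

Drop 1: O rot3 at col 1 lands with bottom-row=0; cleared 0 line(s) (total 0); column heights now [0 2 2 0 0], max=2
Drop 2: I rot0 at col 1 lands with bottom-row=2; cleared 0 line(s) (total 0); column heights now [0 3 3 3 3], max=3
Drop 3: L rot3 at col 0 lands with bottom-row=3; cleared 0 line(s) (total 0); column heights now [6 6 3 3 3], max=6
Drop 4: O rot3 at col 1 lands with bottom-row=6; cleared 0 line(s) (total 0); column heights now [6 8 8 3 3], max=8

Answer: .##..
.##..
##...
.#...
.#...
.####
.##..
.##..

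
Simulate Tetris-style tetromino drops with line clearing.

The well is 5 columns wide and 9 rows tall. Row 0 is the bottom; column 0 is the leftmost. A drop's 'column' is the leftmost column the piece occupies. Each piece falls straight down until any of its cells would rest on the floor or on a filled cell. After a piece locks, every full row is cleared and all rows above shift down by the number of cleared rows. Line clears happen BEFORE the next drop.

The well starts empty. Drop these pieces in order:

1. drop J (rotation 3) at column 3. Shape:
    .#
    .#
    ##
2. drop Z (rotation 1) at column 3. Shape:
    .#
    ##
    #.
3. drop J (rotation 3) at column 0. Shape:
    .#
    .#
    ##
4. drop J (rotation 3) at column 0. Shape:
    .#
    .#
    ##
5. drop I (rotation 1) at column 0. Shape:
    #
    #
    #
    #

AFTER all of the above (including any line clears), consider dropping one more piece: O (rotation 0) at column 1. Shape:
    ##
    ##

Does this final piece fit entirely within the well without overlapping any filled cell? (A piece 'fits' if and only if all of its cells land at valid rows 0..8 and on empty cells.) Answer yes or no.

Answer: yes

Derivation:
Drop 1: J rot3 at col 3 lands with bottom-row=0; cleared 0 line(s) (total 0); column heights now [0 0 0 1 3], max=3
Drop 2: Z rot1 at col 3 lands with bottom-row=2; cleared 0 line(s) (total 0); column heights now [0 0 0 4 5], max=5
Drop 3: J rot3 at col 0 lands with bottom-row=0; cleared 0 line(s) (total 0); column heights now [1 3 0 4 5], max=5
Drop 4: J rot3 at col 0 lands with bottom-row=3; cleared 0 line(s) (total 0); column heights now [4 6 0 4 5], max=6
Drop 5: I rot1 at col 0 lands with bottom-row=4; cleared 0 line(s) (total 0); column heights now [8 6 0 4 5], max=8
Test piece O rot0 at col 1 (width 2): heights before test = [8 6 0 4 5]; fits = True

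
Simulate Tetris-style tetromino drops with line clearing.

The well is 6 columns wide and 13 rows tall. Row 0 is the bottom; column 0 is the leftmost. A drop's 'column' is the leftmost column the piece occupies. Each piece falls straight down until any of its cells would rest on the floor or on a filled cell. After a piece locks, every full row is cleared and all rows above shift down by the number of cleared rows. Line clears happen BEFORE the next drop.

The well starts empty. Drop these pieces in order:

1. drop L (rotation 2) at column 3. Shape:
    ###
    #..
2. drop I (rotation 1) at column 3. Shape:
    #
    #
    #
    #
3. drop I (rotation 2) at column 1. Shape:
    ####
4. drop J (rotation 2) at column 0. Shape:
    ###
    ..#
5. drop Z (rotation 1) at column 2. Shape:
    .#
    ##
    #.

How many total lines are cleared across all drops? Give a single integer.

Answer: 0

Derivation:
Drop 1: L rot2 at col 3 lands with bottom-row=0; cleared 0 line(s) (total 0); column heights now [0 0 0 2 2 2], max=2
Drop 2: I rot1 at col 3 lands with bottom-row=2; cleared 0 line(s) (total 0); column heights now [0 0 0 6 2 2], max=6
Drop 3: I rot2 at col 1 lands with bottom-row=6; cleared 0 line(s) (total 0); column heights now [0 7 7 7 7 2], max=7
Drop 4: J rot2 at col 0 lands with bottom-row=7; cleared 0 line(s) (total 0); column heights now [9 9 9 7 7 2], max=9
Drop 5: Z rot1 at col 2 lands with bottom-row=9; cleared 0 line(s) (total 0); column heights now [9 9 11 12 7 2], max=12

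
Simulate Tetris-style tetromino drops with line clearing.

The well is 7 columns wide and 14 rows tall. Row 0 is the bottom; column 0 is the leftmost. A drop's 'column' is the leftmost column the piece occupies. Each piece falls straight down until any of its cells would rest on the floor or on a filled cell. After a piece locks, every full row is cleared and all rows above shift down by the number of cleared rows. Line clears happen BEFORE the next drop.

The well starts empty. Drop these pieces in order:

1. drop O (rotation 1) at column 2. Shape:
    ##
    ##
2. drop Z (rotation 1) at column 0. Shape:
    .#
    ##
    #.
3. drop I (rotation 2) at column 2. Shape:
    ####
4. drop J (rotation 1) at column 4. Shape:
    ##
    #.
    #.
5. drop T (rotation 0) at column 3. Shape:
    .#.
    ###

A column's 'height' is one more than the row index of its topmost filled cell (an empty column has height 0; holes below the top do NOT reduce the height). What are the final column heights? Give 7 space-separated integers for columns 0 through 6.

Answer: 2 3 3 7 8 7 0

Derivation:
Drop 1: O rot1 at col 2 lands with bottom-row=0; cleared 0 line(s) (total 0); column heights now [0 0 2 2 0 0 0], max=2
Drop 2: Z rot1 at col 0 lands with bottom-row=0; cleared 0 line(s) (total 0); column heights now [2 3 2 2 0 0 0], max=3
Drop 3: I rot2 at col 2 lands with bottom-row=2; cleared 0 line(s) (total 0); column heights now [2 3 3 3 3 3 0], max=3
Drop 4: J rot1 at col 4 lands with bottom-row=3; cleared 0 line(s) (total 0); column heights now [2 3 3 3 6 6 0], max=6
Drop 5: T rot0 at col 3 lands with bottom-row=6; cleared 0 line(s) (total 0); column heights now [2 3 3 7 8 7 0], max=8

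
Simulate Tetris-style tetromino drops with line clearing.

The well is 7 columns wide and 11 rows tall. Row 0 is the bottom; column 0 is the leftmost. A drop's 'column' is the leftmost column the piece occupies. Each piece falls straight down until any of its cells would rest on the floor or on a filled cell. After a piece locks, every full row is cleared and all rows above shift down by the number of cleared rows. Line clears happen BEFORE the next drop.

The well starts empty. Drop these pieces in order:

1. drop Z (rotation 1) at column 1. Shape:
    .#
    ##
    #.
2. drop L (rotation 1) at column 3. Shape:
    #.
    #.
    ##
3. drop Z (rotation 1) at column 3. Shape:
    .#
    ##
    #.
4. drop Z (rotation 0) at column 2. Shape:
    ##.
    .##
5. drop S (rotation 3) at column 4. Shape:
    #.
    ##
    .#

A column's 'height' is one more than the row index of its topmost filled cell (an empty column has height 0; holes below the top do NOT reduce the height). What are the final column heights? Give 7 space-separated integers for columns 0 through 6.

Drop 1: Z rot1 at col 1 lands with bottom-row=0; cleared 0 line(s) (total 0); column heights now [0 2 3 0 0 0 0], max=3
Drop 2: L rot1 at col 3 lands with bottom-row=0; cleared 0 line(s) (total 0); column heights now [0 2 3 3 1 0 0], max=3
Drop 3: Z rot1 at col 3 lands with bottom-row=3; cleared 0 line(s) (total 0); column heights now [0 2 3 5 6 0 0], max=6
Drop 4: Z rot0 at col 2 lands with bottom-row=6; cleared 0 line(s) (total 0); column heights now [0 2 8 8 7 0 0], max=8
Drop 5: S rot3 at col 4 lands with bottom-row=6; cleared 0 line(s) (total 0); column heights now [0 2 8 8 9 8 0], max=9

Answer: 0 2 8 8 9 8 0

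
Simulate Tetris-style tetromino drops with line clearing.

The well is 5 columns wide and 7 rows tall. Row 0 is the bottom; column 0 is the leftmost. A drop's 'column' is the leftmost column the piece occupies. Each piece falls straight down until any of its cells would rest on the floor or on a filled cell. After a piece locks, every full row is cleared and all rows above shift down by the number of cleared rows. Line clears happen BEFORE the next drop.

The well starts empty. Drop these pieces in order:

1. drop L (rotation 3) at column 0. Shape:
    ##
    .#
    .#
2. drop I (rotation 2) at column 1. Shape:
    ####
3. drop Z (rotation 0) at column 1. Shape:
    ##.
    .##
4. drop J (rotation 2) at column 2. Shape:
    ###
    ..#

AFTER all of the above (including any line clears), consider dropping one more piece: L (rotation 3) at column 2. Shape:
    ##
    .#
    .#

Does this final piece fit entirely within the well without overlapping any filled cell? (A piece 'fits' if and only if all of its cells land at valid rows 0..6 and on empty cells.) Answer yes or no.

Drop 1: L rot3 at col 0 lands with bottom-row=0; cleared 0 line(s) (total 0); column heights now [3 3 0 0 0], max=3
Drop 2: I rot2 at col 1 lands with bottom-row=3; cleared 0 line(s) (total 0); column heights now [3 4 4 4 4], max=4
Drop 3: Z rot0 at col 1 lands with bottom-row=4; cleared 0 line(s) (total 0); column heights now [3 6 6 5 4], max=6
Drop 4: J rot2 at col 2 lands with bottom-row=5; cleared 0 line(s) (total 0); column heights now [3 6 7 7 7], max=7
Test piece L rot3 at col 2 (width 2): heights before test = [3 6 7 7 7]; fits = False

Answer: no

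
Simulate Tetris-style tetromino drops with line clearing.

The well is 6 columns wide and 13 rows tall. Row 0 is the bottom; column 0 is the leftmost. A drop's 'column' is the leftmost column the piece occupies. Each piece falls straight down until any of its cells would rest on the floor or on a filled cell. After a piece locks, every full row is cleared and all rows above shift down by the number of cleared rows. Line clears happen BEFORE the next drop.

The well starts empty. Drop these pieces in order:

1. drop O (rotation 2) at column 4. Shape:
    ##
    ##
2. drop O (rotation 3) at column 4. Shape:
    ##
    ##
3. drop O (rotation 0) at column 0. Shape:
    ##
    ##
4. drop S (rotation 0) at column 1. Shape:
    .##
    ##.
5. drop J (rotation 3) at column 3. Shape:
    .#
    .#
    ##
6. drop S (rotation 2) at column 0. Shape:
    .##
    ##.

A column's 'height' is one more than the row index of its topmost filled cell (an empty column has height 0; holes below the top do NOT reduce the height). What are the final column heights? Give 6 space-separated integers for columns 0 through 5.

Answer: 2 4 4 4 6 3

Derivation:
Drop 1: O rot2 at col 4 lands with bottom-row=0; cleared 0 line(s) (total 0); column heights now [0 0 0 0 2 2], max=2
Drop 2: O rot3 at col 4 lands with bottom-row=2; cleared 0 line(s) (total 0); column heights now [0 0 0 0 4 4], max=4
Drop 3: O rot0 at col 0 lands with bottom-row=0; cleared 0 line(s) (total 0); column heights now [2 2 0 0 4 4], max=4
Drop 4: S rot0 at col 1 lands with bottom-row=2; cleared 0 line(s) (total 0); column heights now [2 3 4 4 4 4], max=4
Drop 5: J rot3 at col 3 lands with bottom-row=4; cleared 0 line(s) (total 0); column heights now [2 3 4 5 7 4], max=7
Drop 6: S rot2 at col 0 lands with bottom-row=3; cleared 1 line(s) (total 1); column heights now [2 4 4 4 6 3], max=6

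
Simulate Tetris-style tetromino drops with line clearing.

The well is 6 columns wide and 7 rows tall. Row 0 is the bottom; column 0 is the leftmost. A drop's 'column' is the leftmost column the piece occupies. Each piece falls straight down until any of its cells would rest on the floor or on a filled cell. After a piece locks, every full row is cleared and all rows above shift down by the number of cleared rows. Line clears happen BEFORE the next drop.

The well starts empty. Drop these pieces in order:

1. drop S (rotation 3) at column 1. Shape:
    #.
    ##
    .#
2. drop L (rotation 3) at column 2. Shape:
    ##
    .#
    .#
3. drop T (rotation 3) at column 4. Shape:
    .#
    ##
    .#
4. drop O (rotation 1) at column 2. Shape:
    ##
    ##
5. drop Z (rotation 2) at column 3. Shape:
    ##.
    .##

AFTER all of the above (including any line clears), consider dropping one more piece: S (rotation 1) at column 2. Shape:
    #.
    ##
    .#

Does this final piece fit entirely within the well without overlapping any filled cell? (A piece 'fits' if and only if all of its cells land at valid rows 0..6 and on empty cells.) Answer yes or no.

Drop 1: S rot3 at col 1 lands with bottom-row=0; cleared 0 line(s) (total 0); column heights now [0 3 2 0 0 0], max=3
Drop 2: L rot3 at col 2 lands with bottom-row=0; cleared 0 line(s) (total 0); column heights now [0 3 3 3 0 0], max=3
Drop 3: T rot3 at col 4 lands with bottom-row=0; cleared 0 line(s) (total 0); column heights now [0 3 3 3 2 3], max=3
Drop 4: O rot1 at col 2 lands with bottom-row=3; cleared 0 line(s) (total 0); column heights now [0 3 5 5 2 3], max=5
Drop 5: Z rot2 at col 3 lands with bottom-row=4; cleared 0 line(s) (total 0); column heights now [0 3 5 6 6 5], max=6
Test piece S rot1 at col 2 (width 2): heights before test = [0 3 5 6 6 5]; fits = False

Answer: no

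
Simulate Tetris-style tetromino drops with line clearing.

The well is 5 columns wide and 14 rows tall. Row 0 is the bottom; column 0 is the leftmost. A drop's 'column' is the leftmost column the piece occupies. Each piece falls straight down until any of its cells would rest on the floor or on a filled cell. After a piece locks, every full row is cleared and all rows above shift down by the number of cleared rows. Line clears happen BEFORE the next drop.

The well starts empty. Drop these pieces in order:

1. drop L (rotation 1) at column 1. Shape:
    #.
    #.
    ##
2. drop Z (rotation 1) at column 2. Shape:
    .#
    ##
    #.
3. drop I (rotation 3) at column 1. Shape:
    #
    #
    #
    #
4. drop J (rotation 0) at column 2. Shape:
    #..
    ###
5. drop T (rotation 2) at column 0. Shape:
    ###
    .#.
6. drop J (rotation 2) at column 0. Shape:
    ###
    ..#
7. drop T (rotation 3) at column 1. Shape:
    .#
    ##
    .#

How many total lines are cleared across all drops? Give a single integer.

Drop 1: L rot1 at col 1 lands with bottom-row=0; cleared 0 line(s) (total 0); column heights now [0 3 1 0 0], max=3
Drop 2: Z rot1 at col 2 lands with bottom-row=1; cleared 0 line(s) (total 0); column heights now [0 3 3 4 0], max=4
Drop 3: I rot3 at col 1 lands with bottom-row=3; cleared 0 line(s) (total 0); column heights now [0 7 3 4 0], max=7
Drop 4: J rot0 at col 2 lands with bottom-row=4; cleared 0 line(s) (total 0); column heights now [0 7 6 5 5], max=7
Drop 5: T rot2 at col 0 lands with bottom-row=7; cleared 0 line(s) (total 0); column heights now [9 9 9 5 5], max=9
Drop 6: J rot2 at col 0 lands with bottom-row=9; cleared 0 line(s) (total 0); column heights now [11 11 11 5 5], max=11
Drop 7: T rot3 at col 1 lands with bottom-row=11; cleared 0 line(s) (total 0); column heights now [11 13 14 5 5], max=14

Answer: 0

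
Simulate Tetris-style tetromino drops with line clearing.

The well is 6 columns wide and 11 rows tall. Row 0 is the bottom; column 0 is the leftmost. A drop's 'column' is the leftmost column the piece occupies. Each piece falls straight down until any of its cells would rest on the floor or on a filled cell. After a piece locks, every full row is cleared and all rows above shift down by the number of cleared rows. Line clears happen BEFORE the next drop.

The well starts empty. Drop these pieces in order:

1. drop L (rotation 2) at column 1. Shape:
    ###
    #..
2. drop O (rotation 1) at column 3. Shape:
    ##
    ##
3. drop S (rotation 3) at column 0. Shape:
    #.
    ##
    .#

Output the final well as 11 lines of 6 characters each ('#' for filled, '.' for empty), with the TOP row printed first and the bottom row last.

Answer: ......
......
......
......
......
......
#.....
##.##.
.#.##.
.###..
.#....

Derivation:
Drop 1: L rot2 at col 1 lands with bottom-row=0; cleared 0 line(s) (total 0); column heights now [0 2 2 2 0 0], max=2
Drop 2: O rot1 at col 3 lands with bottom-row=2; cleared 0 line(s) (total 0); column heights now [0 2 2 4 4 0], max=4
Drop 3: S rot3 at col 0 lands with bottom-row=2; cleared 0 line(s) (total 0); column heights now [5 4 2 4 4 0], max=5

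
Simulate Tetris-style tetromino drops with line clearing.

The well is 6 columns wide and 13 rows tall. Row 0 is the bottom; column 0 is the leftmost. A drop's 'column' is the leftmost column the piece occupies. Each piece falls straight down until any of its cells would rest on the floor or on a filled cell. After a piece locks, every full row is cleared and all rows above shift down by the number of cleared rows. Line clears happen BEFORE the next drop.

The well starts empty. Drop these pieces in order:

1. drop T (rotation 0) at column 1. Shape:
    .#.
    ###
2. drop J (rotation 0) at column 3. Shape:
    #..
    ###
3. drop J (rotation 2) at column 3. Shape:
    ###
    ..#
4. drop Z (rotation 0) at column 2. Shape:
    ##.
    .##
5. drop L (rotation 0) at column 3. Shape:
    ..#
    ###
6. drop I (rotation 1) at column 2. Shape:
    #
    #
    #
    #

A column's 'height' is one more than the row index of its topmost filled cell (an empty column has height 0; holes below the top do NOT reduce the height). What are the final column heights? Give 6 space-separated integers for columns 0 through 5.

Answer: 0 1 10 7 7 8

Derivation:
Drop 1: T rot0 at col 1 lands with bottom-row=0; cleared 0 line(s) (total 0); column heights now [0 1 2 1 0 0], max=2
Drop 2: J rot0 at col 3 lands with bottom-row=1; cleared 0 line(s) (total 0); column heights now [0 1 2 3 2 2], max=3
Drop 3: J rot2 at col 3 lands with bottom-row=2; cleared 0 line(s) (total 0); column heights now [0 1 2 4 4 4], max=4
Drop 4: Z rot0 at col 2 lands with bottom-row=4; cleared 0 line(s) (total 0); column heights now [0 1 6 6 5 4], max=6
Drop 5: L rot0 at col 3 lands with bottom-row=6; cleared 0 line(s) (total 0); column heights now [0 1 6 7 7 8], max=8
Drop 6: I rot1 at col 2 lands with bottom-row=6; cleared 0 line(s) (total 0); column heights now [0 1 10 7 7 8], max=10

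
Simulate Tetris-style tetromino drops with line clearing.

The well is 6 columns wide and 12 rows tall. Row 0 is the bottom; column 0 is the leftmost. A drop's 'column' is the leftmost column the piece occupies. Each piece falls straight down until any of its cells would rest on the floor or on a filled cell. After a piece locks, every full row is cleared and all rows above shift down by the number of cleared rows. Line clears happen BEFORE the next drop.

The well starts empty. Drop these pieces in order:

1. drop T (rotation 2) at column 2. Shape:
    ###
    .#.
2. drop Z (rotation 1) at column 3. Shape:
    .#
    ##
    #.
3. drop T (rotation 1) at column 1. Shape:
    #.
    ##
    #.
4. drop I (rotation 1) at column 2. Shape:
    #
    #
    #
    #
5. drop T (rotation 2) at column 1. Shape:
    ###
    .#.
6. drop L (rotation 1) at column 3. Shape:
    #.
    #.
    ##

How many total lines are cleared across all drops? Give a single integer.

Answer: 0

Derivation:
Drop 1: T rot2 at col 2 lands with bottom-row=0; cleared 0 line(s) (total 0); column heights now [0 0 2 2 2 0], max=2
Drop 2: Z rot1 at col 3 lands with bottom-row=2; cleared 0 line(s) (total 0); column heights now [0 0 2 4 5 0], max=5
Drop 3: T rot1 at col 1 lands with bottom-row=1; cleared 0 line(s) (total 0); column heights now [0 4 3 4 5 0], max=5
Drop 4: I rot1 at col 2 lands with bottom-row=3; cleared 0 line(s) (total 0); column heights now [0 4 7 4 5 0], max=7
Drop 5: T rot2 at col 1 lands with bottom-row=7; cleared 0 line(s) (total 0); column heights now [0 9 9 9 5 0], max=9
Drop 6: L rot1 at col 3 lands with bottom-row=9; cleared 0 line(s) (total 0); column heights now [0 9 9 12 10 0], max=12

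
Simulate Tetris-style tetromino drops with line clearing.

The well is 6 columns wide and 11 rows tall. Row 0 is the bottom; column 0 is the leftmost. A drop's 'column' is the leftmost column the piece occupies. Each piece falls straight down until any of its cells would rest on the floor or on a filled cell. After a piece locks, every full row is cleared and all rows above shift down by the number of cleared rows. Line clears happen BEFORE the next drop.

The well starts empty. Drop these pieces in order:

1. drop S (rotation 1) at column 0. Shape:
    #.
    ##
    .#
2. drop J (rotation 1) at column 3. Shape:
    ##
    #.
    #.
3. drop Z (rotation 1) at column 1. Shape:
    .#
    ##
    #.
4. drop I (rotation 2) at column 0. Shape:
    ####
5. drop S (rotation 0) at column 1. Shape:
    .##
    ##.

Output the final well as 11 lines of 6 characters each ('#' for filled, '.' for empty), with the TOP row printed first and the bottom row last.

Drop 1: S rot1 at col 0 lands with bottom-row=0; cleared 0 line(s) (total 0); column heights now [3 2 0 0 0 0], max=3
Drop 2: J rot1 at col 3 lands with bottom-row=0; cleared 0 line(s) (total 0); column heights now [3 2 0 3 3 0], max=3
Drop 3: Z rot1 at col 1 lands with bottom-row=2; cleared 0 line(s) (total 0); column heights now [3 4 5 3 3 0], max=5
Drop 4: I rot2 at col 0 lands with bottom-row=5; cleared 0 line(s) (total 0); column heights now [6 6 6 6 3 0], max=6
Drop 5: S rot0 at col 1 lands with bottom-row=6; cleared 0 line(s) (total 0); column heights now [6 7 8 8 3 0], max=8

Answer: ......
......
......
..##..
.##...
####..
..#...
.##...
##.##.
##.#..
.#.#..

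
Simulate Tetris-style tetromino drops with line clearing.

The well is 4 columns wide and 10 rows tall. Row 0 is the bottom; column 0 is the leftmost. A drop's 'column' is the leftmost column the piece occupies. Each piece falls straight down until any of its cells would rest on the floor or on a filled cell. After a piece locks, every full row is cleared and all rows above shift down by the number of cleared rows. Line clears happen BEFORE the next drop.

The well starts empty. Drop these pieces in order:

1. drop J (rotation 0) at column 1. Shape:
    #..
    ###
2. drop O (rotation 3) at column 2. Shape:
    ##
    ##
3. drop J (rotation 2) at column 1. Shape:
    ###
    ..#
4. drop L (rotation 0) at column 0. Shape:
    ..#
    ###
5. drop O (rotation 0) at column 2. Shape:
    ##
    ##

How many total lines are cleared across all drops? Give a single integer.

Answer: 0

Derivation:
Drop 1: J rot0 at col 1 lands with bottom-row=0; cleared 0 line(s) (total 0); column heights now [0 2 1 1], max=2
Drop 2: O rot3 at col 2 lands with bottom-row=1; cleared 0 line(s) (total 0); column heights now [0 2 3 3], max=3
Drop 3: J rot2 at col 1 lands with bottom-row=3; cleared 0 line(s) (total 0); column heights now [0 5 5 5], max=5
Drop 4: L rot0 at col 0 lands with bottom-row=5; cleared 0 line(s) (total 0); column heights now [6 6 7 5], max=7
Drop 5: O rot0 at col 2 lands with bottom-row=7; cleared 0 line(s) (total 0); column heights now [6 6 9 9], max=9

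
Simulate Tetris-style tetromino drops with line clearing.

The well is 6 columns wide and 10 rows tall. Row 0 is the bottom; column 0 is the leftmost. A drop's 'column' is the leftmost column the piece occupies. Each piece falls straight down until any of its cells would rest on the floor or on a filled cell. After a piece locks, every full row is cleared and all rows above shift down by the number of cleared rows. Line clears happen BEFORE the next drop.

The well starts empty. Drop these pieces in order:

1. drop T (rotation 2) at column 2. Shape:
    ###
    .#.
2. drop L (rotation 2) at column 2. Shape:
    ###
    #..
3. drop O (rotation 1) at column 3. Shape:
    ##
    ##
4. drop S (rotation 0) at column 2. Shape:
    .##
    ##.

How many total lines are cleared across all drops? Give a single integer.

Answer: 0

Derivation:
Drop 1: T rot2 at col 2 lands with bottom-row=0; cleared 0 line(s) (total 0); column heights now [0 0 2 2 2 0], max=2
Drop 2: L rot2 at col 2 lands with bottom-row=2; cleared 0 line(s) (total 0); column heights now [0 0 4 4 4 0], max=4
Drop 3: O rot1 at col 3 lands with bottom-row=4; cleared 0 line(s) (total 0); column heights now [0 0 4 6 6 0], max=6
Drop 4: S rot0 at col 2 lands with bottom-row=6; cleared 0 line(s) (total 0); column heights now [0 0 7 8 8 0], max=8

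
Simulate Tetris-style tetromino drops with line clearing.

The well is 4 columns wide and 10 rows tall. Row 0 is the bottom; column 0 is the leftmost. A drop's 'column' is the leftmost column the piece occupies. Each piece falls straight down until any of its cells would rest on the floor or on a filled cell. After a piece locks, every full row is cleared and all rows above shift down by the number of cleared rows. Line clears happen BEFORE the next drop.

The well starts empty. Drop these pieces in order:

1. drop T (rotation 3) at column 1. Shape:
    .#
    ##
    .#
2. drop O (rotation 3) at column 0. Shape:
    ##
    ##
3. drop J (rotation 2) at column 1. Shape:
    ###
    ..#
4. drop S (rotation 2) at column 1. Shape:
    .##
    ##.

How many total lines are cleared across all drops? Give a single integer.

Drop 1: T rot3 at col 1 lands with bottom-row=0; cleared 0 line(s) (total 0); column heights now [0 2 3 0], max=3
Drop 2: O rot3 at col 0 lands with bottom-row=2; cleared 0 line(s) (total 0); column heights now [4 4 3 0], max=4
Drop 3: J rot2 at col 1 lands with bottom-row=3; cleared 0 line(s) (total 0); column heights now [4 5 5 5], max=5
Drop 4: S rot2 at col 1 lands with bottom-row=5; cleared 0 line(s) (total 0); column heights now [4 6 7 7], max=7

Answer: 0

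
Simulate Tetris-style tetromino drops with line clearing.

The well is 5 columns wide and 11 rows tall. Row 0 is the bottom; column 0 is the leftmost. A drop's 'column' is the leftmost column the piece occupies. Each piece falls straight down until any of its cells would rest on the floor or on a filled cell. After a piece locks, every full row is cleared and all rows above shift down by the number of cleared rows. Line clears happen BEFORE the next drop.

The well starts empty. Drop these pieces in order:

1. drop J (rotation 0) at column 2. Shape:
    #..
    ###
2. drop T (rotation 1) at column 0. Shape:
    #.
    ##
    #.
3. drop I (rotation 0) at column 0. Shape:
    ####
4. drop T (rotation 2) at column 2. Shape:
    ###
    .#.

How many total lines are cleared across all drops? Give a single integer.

Drop 1: J rot0 at col 2 lands with bottom-row=0; cleared 0 line(s) (total 0); column heights now [0 0 2 1 1], max=2
Drop 2: T rot1 at col 0 lands with bottom-row=0; cleared 0 line(s) (total 0); column heights now [3 2 2 1 1], max=3
Drop 3: I rot0 at col 0 lands with bottom-row=3; cleared 0 line(s) (total 0); column heights now [4 4 4 4 1], max=4
Drop 4: T rot2 at col 2 lands with bottom-row=4; cleared 0 line(s) (total 0); column heights now [4 4 6 6 6], max=6

Answer: 0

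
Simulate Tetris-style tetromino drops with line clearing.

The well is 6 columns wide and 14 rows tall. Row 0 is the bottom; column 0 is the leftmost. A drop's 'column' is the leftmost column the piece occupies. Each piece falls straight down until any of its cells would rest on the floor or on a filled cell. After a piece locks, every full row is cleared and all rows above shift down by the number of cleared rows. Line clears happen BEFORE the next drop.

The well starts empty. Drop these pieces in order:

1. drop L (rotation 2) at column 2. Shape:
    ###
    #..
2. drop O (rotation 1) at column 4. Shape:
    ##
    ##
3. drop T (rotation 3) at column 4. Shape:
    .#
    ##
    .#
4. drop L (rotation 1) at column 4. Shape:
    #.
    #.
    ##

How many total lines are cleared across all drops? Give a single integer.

Answer: 0

Derivation:
Drop 1: L rot2 at col 2 lands with bottom-row=0; cleared 0 line(s) (total 0); column heights now [0 0 2 2 2 0], max=2
Drop 2: O rot1 at col 4 lands with bottom-row=2; cleared 0 line(s) (total 0); column heights now [0 0 2 2 4 4], max=4
Drop 3: T rot3 at col 4 lands with bottom-row=4; cleared 0 line(s) (total 0); column heights now [0 0 2 2 6 7], max=7
Drop 4: L rot1 at col 4 lands with bottom-row=7; cleared 0 line(s) (total 0); column heights now [0 0 2 2 10 8], max=10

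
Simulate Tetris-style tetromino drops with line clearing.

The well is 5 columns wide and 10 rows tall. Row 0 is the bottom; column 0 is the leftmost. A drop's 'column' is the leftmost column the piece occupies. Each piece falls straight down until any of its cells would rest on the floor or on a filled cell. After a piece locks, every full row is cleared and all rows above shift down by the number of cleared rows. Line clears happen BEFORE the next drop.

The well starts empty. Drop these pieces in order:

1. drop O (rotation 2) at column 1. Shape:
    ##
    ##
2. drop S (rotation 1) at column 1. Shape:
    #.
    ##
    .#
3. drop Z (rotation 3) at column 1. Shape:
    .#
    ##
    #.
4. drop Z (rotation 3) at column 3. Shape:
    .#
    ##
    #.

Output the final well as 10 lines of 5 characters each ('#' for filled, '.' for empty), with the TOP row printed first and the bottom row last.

Drop 1: O rot2 at col 1 lands with bottom-row=0; cleared 0 line(s) (total 0); column heights now [0 2 2 0 0], max=2
Drop 2: S rot1 at col 1 lands with bottom-row=2; cleared 0 line(s) (total 0); column heights now [0 5 4 0 0], max=5
Drop 3: Z rot3 at col 1 lands with bottom-row=5; cleared 0 line(s) (total 0); column heights now [0 7 8 0 0], max=8
Drop 4: Z rot3 at col 3 lands with bottom-row=0; cleared 0 line(s) (total 0); column heights now [0 7 8 2 3], max=8

Answer: .....
.....
..#..
.##..
.#...
.#...
.##..
..#.#
.####
.###.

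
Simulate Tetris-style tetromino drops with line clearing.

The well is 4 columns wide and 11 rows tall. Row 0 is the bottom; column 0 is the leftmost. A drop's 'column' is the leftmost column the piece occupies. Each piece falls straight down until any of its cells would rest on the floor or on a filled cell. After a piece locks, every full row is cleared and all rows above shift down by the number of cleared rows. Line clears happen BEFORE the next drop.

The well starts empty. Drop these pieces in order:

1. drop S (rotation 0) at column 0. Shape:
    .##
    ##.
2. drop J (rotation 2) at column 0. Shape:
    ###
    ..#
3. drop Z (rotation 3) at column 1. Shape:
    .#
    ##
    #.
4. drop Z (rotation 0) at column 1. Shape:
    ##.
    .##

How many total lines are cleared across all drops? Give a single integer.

Drop 1: S rot0 at col 0 lands with bottom-row=0; cleared 0 line(s) (total 0); column heights now [1 2 2 0], max=2
Drop 2: J rot2 at col 0 lands with bottom-row=2; cleared 0 line(s) (total 0); column heights now [4 4 4 0], max=4
Drop 3: Z rot3 at col 1 lands with bottom-row=4; cleared 0 line(s) (total 0); column heights now [4 6 7 0], max=7
Drop 4: Z rot0 at col 1 lands with bottom-row=7; cleared 0 line(s) (total 0); column heights now [4 9 9 8], max=9

Answer: 0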